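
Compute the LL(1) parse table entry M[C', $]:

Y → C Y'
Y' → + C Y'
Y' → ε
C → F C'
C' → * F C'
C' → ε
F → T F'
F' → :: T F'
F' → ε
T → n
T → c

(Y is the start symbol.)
To find M[C', $], we find productions for C' where $ is in the predict set (PREDICT(N → α) = (FIRST(α) \ {ε}) ∪ (FOLLOW(N) if α ⇒* ε)).

Relevant sets:
  FOLLOW(C') = { $, '+' }

C' → * F C': PREDICT = { '*' }
C' → ε: PREDICT = { $, '+' }
  $ is in predict set, so this production goes in M[C', $]

M[C', $] = C' → ε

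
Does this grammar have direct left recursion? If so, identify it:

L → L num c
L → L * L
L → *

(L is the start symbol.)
L → L num c: LEFT RECURSIVE (starts with L)
L → L * L: LEFT RECURSIVE (starts with L)
L → *: starts with '*'

The grammar has direct left recursion on: L.

Answer: Yes, L is left-recursive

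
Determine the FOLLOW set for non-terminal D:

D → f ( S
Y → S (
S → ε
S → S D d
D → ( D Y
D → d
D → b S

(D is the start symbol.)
{ $, '(', 'b', 'd', 'f' }

D is the start symbol, so $ ∈ FOLLOW(D).
In S → S D d: D is followed by d, add FIRST(d) \ {ε} = { 'd' }
In D → ( D Y: D is followed by Y, add FIRST(Y) \ {ε} = { '(', 'b', 'd', 'f' }

Taking the union: FOLLOW(D) = { $, '(', 'b', 'd', 'f' }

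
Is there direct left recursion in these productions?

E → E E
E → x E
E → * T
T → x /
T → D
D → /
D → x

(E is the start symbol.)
Yes, E is left-recursive

Direct left recursion occurs when N → N α for some non-terminal N (the right-hand side begins with the left-hand side itself).

E → E E: LEFT RECURSIVE (starts with E)
E → x E: starts with x
E → * T: starts with '*'
T → x /: starts with x
T → D: starts with D
D → /: starts with '/'
D → x: starts with x

The grammar has direct left recursion on: E.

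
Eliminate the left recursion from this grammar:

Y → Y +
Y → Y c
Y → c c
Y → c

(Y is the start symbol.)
Y → c c Y'
Y → c Y'
Y' → + Y'
Y' → c Y'
Y' → ε

Y is directly left-recursive. The standard transformation for
  A → A α₁ | ... | A α_m | β₁ | ... | β_n
is
  A  → β₁ A' | ... | β_n A'
  A' → α₁ A' | ... | α_m A' | ε

Y → c c becomes Y → c c Y'
Y → c becomes Y → c Y'
Y → Y + becomes Y' → + Y'
Y → Y c becomes Y' → c Y'
Add Y' → ε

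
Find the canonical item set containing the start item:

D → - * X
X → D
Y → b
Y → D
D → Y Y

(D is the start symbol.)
{ [D → . - * X], [D → . Y Y], [D' → . D], [Y → . D], [Y → . b] }

First, augment the grammar with D' → D
I₀ = CLOSURE({ [D' → . D] }):
  [D' → . D] has the dot before D: add [D → . - * X], [D → . Y Y]
  [D → . Y Y] has the dot before Y: add [Y → . b], [Y → . D]
No further items can be added.

I₀ = { [D → . - * X], [D → . Y Y], [D' → . D], [Y → . D], [Y → . b] }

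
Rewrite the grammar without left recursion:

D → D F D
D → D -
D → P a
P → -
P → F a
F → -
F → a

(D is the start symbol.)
D is directly left-recursive. The standard transformation for
  A → A α₁ | ... | A α_m | β₁ | ... | β_n
is
  A  → β₁ A' | ... | β_n A'
  A' → α₁ A' | ... | α_m A' | ε

D → P a becomes D → P a D'
D → D F D becomes D' → F D D'
D → D - becomes D' → - D'
Add D' → ε

Productions for other non-terminals are unchanged:
  P → -
  P → F a
  F → -
  F → a

Resulting grammar:
D → P a D'
D' → F D D'
D' → - D'
D' → ε
P → -
P → F a
F → -
F → a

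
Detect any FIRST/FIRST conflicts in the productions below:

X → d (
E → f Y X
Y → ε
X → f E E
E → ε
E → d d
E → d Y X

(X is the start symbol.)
Yes. E → d d / E → d Y X on { 'd' }

A FIRST/FIRST conflict occurs when two productions N → α and N → β for the same non-terminal have FIRST(α) ∩ FIRST(β) ≠ ∅ (with ε ∈ FIRST of a nullable right-hand side, so two nullable alternatives also conflict).

Productions for X:
  X → d (: FIRST = { 'd' }
  X → f E E: FIRST = { 'f' }
Productions for E:
  E → f Y X: FIRST = { 'f' }
  E → ε: FIRST = { ε }
  E → d d: FIRST = { 'd' }
  E → d Y X: FIRST = { 'd' }
Y has only one production, so no FIRST/FIRST conflict is possible there.

Conflict for E: E → d d and E → d Y X
  Overlap: { 'd' }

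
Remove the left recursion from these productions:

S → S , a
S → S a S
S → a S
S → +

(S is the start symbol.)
S is directly left-recursive. The standard transformation for
  A → A α₁ | ... | A α_m | β₁ | ... | β_n
is
  A  → β₁ A' | ... | β_n A'
  A' → α₁ A' | ... | α_m A' | ε

S → a S becomes S → a S S'
S → + becomes S → + S'
S → S , a becomes S' → , a S'
S → S a S becomes S' → a S S'
Add S' → ε

Resulting grammar:
S → a S S'
S → + S'
S' → , a S'
S' → a S S'
S' → ε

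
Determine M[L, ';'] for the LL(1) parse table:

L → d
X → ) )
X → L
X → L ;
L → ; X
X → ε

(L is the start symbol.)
L → ; X

To find M[L, ';'], we find productions for L where ';' is in the predict set (PREDICT(N → α) = (FIRST(α) \ {ε}) ∪ (FOLLOW(N) if α ⇒* ε)).

L → d: PREDICT = { 'd' }
L → ; X: PREDICT = { ';' }
  ';' is in predict set, so this production goes in M[L, ';']

M[L, ';'] = L → ; X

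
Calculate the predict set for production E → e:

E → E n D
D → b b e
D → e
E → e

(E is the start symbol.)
{ 'e' }

PREDICT(E → e) = (FIRST(RHS) \ {ε}) ∪ (FOLLOW(E) if ε ∈ FIRST(RHS), i.e. RHS ⇒* ε)
FIRST(e) = { 'e' }
ε ∉ FIRST(e), so FOLLOW(E) is not added.
PREDICT(E → e) = { 'e' }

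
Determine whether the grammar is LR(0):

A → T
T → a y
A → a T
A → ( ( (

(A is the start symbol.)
Yes, the grammar is LR(0)

A grammar is LR(0) if no state in the canonical LR(0) collection has:
  - both a shift item (dot before a terminal) and a complete item (shift-reduce conflict), or
  - two or more complete items (reduce-reduce conflict; the accept item [A' → A .] counts as a complete item here).

Augment with A' → A and build the canonical LR(0) collection (I0 = CLOSURE({[A' → . A]}), then GOTO on every symbol after a dot until no new states appear). It has 10 states:
  I0: { [A → . ( ( (], [A → . T], [A → . a T], [A' → . A], [T → . a y] }  — shift
  I1: { [A → ( . ( (] }  — shift
  I2: { [A' → A .] }  — accept
  I3: { [A → T .] }  — reduce
  I4: { [A → a . T], [T → . a y], [T → a . y] }  — shift
  I5: { [A → a T .] }  — reduce
  I6: { [T → a . y] }  — shift
  I7: { [T → a y .] }  — reduce
  I8: { [A → ( ( . (] }  — shift
  I9: { [A → ( ( ( .] }  — reduce

Every state is either a pure shift/goto state or contains exactly one complete item and nothing to shift — no conflicts. The grammar is LR(0).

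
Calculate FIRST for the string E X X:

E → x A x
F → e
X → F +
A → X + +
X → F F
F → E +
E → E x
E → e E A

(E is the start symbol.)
FIRST sets of the non-terminals involved (from the grammar, by fixed-point iteration):
  FIRST(E) = { 'e', 'x' }

To compute FIRST(E X X), process the symbols left to right:
Symbol E is a non-terminal. Add FIRST(E) \ {ε} = { 'e', 'x' }
E is not nullable (ε ∉ FIRST(E)), so stop here.
FIRST(E X X) = { 'e', 'x' }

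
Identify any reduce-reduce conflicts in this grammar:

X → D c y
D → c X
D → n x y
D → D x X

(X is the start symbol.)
Augment with X' → X and build the canonical LR(0) collection (I0 = CLOSURE({[X' → . X]}), then GOTO on every symbol after a dot until no new states appear). It has 12 states:
  I0: { [D → . D x X], [D → . c X], [D → . n x y], [X → . D c y], [X' → . X] }  — shift
  I1: { [D → D . x X], [X → D . c y] }  — shift
  I2: { [X' → X .] }  — accept
  I3: { [D → . D x X], [D → . c X], [D → . n x y], [D → c . X], [X → . D c y] }  — shift
  I4: { [D → n . x y] }  — shift
  I5: { [D → n x . y] }  — shift
  I6: { [D → n x y .] }  — reduce
  I7: { [D → c X .] }  — reduce
  I8: { [X → D c . y] }  — shift
  I9: { [D → . D x X], [D → . c X], [D → . n x y], [D → D x . X], [X → . D c y] }  — shift
  I10: { [D → D x X .] }  — reduce
  I11: { [X → D c y .] }  — reduce

No state contains more than one complete item.

Answer: No reduce-reduce conflicts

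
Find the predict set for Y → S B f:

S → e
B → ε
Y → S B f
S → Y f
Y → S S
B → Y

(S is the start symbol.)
{ 'e' }

PREDICT(Y → S B f) = (FIRST(RHS) \ {ε}) ∪ (FOLLOW(Y) if ε ∈ FIRST(RHS), i.e. RHS ⇒* ε)
FIRST(S) = { 'e' }
FIRST(S B f) = { 'e' }
ε ∉ FIRST(S B f), so FOLLOW(Y) is not added.
PREDICT(Y → S B f) = { 'e' }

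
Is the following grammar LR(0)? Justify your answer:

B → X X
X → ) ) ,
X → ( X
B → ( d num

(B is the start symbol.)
Augment with B' → B and build the canonical LR(0) collection (I0 = CLOSURE({[B' → . B]}), then GOTO on every symbol after a dot until no new states appear). It has 12 states:
  I0: { [B → . ( d num], [B → . X X], [B' → . B], [X → . ( X], [X → . ) ) ,] }  — shift
  I1: { [B → ( . d num], [X → ( . X], [X → . ( X], [X → . ) ) ,] }  — shift
  I2: { [X → ) . ) ,] }  — shift
  I3: { [B' → B .] }  — accept
  I4: { [B → X . X], [X → . ( X], [X → . ) ) ,] }  — shift
  I5: { [X → ( . X], [X → . ( X], [X → . ) ) ,] }  — shift
  I6: { [B → X X .] }  — reduce
  I7: { [X → ( X .] }  — reduce
  I8: { [X → ) ) . ,] }  — shift
  I9: { [X → ) ) , .] }  — reduce
  I10: { [B → ( d . num] }  — shift
  I11: { [B → ( d num .] }  — reduce

Every state is either a pure shift/goto state or contains exactly one complete item and nothing to shift — no conflicts. The grammar is LR(0).

Answer: Yes, the grammar is LR(0)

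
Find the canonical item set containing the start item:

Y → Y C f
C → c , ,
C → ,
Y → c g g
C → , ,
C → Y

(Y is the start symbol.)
{ [Y → . Y C f], [Y → . c g g], [Y' → . Y] }

First, augment the grammar with Y' → Y
I₀ = CLOSURE({ [Y' → . Y] }):
  [Y' → . Y] has the dot before Y: add [Y → . Y C f], [Y → . c g g]
No further items can be added.

I₀ = { [Y → . Y C f], [Y → . c g g], [Y' → . Y] }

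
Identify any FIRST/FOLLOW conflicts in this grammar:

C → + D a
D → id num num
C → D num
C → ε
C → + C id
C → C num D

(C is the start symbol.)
Yes. C → D num with FOLLOW(C) on { 'id' }; C → C num D with FOLLOW(C) on { 'id', 'num' }

A FIRST/FOLLOW conflict occurs when a non-terminal N has a nullable alternative N → β (β ⇒* ε) and another alternative N → α with FIRST(α) ∩ FOLLOW(N) ≠ ∅: on such a lookahead the parser cannot decide between expanding α and letting N vanish via β.

Nullable non-terminals: C.
FIRST sets used below: FIRST(D) = { 'id' }, FIRST(C) = { '+', 'id', 'num', ε }

C: nullable alternative(s) C → ε; FOLLOW(C) = { $, 'id', 'num' }
  C → + D a: FIRST \ {ε} = { '+' } — disjoint from FOLLOW(C)
  C → D num: FIRST \ {ε} = { 'id' } — overlaps FOLLOW(C) on { 'id' }: CONFLICT
  C → ε: FIRST \ {ε} = { } — this is the only nullable alternative, skip
  C → + C id: FIRST \ {ε} = { '+' } — disjoint from FOLLOW(C)
  C → C num D: FIRST \ {ε} = { '+', 'id', 'num' } — overlaps FOLLOW(C) on { 'id', 'num' }: CONFLICT

D has no nullable alternative, so no FIRST/FOLLOW check is needed there.

So the grammar has 2 FIRST/FOLLOW conflicts (marked CONFLICT above).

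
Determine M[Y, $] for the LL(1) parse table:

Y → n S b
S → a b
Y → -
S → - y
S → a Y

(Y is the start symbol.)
Empty (error entry)

To find M[Y, $], we find productions for Y where $ is in the predict set (PREDICT(N → α) = (FIRST(α) \ {ε}) ∪ (FOLLOW(N) if α ⇒* ε)).

Y → n S b: PREDICT = { 'n' }
Y → -: PREDICT = { '-' }

M[Y, $] is empty (no production applies)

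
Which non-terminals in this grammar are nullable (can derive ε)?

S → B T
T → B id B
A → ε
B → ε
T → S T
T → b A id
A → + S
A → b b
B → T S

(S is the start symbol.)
ε-productions: A → ε, B → ε
So A, B are immediately nullable.
No further non-terminal can be added: every production for the remaining non-terminals contains a terminal or a non-nullable non-terminal.
Nullable = { 'A', 'B' }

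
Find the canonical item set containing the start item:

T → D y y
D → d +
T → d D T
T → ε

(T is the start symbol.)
{ [D → . d +], [T → . D y y], [T → . d D T], [T → .], [T' → . T] }

First, augment the grammar with T' → T
I₀ = CLOSURE({ [T' → . T] }):
  [T' → . T] has the dot before T: add [T → . D y y], [T → . d D T], [T → .]
  [T → . D y y] has the dot before D: add [D → . d +]
No further items can be added.

I₀ = { [D → . d +], [T → . D y y], [T → . d D T], [T → .], [T' → . T] }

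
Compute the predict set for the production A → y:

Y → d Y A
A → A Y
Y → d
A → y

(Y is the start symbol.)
PREDICT(A → y) = (FIRST(RHS) \ {ε}) ∪ (FOLLOW(A) if ε ∈ FIRST(RHS), i.e. RHS ⇒* ε)
FIRST(y) = { 'y' }
ε ∉ FIRST(y), so FOLLOW(A) is not added.
PREDICT(A → y) = { 'y' }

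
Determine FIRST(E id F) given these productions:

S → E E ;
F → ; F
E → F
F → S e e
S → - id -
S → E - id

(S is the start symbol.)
{ '-', ';' }

FIRST sets of the non-terminals involved (from the grammar, by fixed-point iteration):
  FIRST(E) = { '-', ';' }

To compute FIRST(E id F), process the symbols left to right:
Symbol E is a non-terminal. Add FIRST(E) \ {ε} = { '-', ';' }
E is not nullable (ε ∉ FIRST(E)), so stop here.
FIRST(E id F) = { '-', ';' }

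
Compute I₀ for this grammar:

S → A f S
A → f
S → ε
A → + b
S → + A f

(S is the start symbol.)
{ [A → . + b], [A → . f], [S → . + A f], [S → . A f S], [S → .], [S' → . S] }

First, augment the grammar with S' → S
I₀ = CLOSURE({ [S' → . S] }):
  [S' → . S] has the dot before S: add [S → . A f S], [S → .], [S → . + A f]
  [S → . A f S] has the dot before A: add [A → . f], [A → . + b]
No further items can be added.

I₀ = { [A → . + b], [A → . f], [S → . + A f], [S → . A f S], [S → .], [S' → . S] }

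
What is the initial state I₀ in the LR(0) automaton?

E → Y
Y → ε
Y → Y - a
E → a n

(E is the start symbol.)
First, augment the grammar with E' → E
I₀ = CLOSURE({ [E' → . E] }):
  [E' → . E] has the dot before E: add [E → . Y], [E → . a n]
  [E → . Y] has the dot before Y: add [Y → .], [Y → . Y - a]
No further items can be added.

I₀ = { [E → . Y], [E → . a n], [E' → . E], [Y → . Y - a], [Y → .] }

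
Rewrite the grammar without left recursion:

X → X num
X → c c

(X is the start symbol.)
X → c c X'
X' → num X'
X' → ε

X is directly left-recursive. The standard transformation for
  A → A α₁ | ... | A α_m | β₁ | ... | β_n
is
  A  → β₁ A' | ... | β_n A'
  A' → α₁ A' | ... | α_m A' | ε

X → c c becomes X → c c X'
X → X num becomes X' → num X'
Add X' → ε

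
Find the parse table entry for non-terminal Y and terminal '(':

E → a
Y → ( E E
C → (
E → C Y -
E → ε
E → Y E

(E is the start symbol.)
To find M[Y, '('], we find productions for Y where '(' is in the predict set (PREDICT(N → α) = (FIRST(α) \ {ε}) ∪ (FOLLOW(N) if α ⇒* ε)).

Y → ( E E: PREDICT = { '(' }
  '(' is in predict set, so this production goes in M[Y, '(']

M[Y, '('] = Y → ( E E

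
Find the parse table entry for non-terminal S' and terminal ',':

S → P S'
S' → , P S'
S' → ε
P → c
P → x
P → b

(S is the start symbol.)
To find M[S', ','], we find productions for S' where ',' is in the predict set (PREDICT(N → α) = (FIRST(α) \ {ε}) ∪ (FOLLOW(N) if α ⇒* ε)).

Relevant sets:
  FOLLOW(S') = { $ }

S' → , P S': PREDICT = { ',' }
  ',' is in predict set, so this production goes in M[S', ',']
S' → ε: PREDICT = { $ }

M[S', ','] = S' → , P S'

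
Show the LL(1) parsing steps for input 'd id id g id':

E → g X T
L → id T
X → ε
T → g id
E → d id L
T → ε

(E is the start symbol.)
Stack is shown with the top on the left.

Stack     Input           Action
--------------------------------
E $       d id id g id $  output E → d id L
d id L $  d id id g id $  match 'd'
id L $    id id g id $    match 'id'
L $       id g id $       output L → id T
id T $    id g id $       match 'id'
T $       g id $          output T → g id
g id $    g id $          match 'g'
id $      id $            match 'id'
$         $               accept

The string is accepted.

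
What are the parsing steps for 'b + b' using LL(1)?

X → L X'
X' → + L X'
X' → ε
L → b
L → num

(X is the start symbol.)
LL(1) parsing maintains a stack (initially the start symbol over $) and the input. At each step: if the stack top is a terminal, match it against the current input token; if it is a non-terminal N, replace it with the RHS of M[N, lookahead] (the unique production whose predict set contains the lookahead).

Stack is shown with the top on the left.

Stack     Input    Action
-------------------------
X $       b + b $  output X → L X'
L X' $    b + b $  output L → b
b X' $    b + b $  match 'b'
X' $      + b $    output X' → + L X'
+ L X' $  + b $    match '+'
L X' $    b $      output L → b
b X' $    b $      match 'b'
X' $      $        output X' → ε
$         $        accept

The string is accepted.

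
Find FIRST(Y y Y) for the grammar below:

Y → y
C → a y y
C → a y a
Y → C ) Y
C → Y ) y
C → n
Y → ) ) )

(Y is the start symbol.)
{ ')', 'a', 'n', 'y' }

FIRST sets of the non-terminals involved (from the grammar, by fixed-point iteration):
  FIRST(Y) = { ')', 'a', 'n', 'y' }

To compute FIRST(Y y Y), process the symbols left to right:
Symbol Y is a non-terminal. Add FIRST(Y) \ {ε} = { ')', 'a', 'n', 'y' }
Y is not nullable (ε ∉ FIRST(Y)), so stop here.
FIRST(Y y Y) = { ')', 'a', 'n', 'y' }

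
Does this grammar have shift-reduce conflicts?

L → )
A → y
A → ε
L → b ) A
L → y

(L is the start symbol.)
Augment with L' → L and build the canonical LR(0) collection (I0 = CLOSURE({[L' → . L]}), then GOTO on every symbol after a dot until no new states appear). It has 8 states:
  I0: { [L → . )], [L → . b ) A], [L → . y], [L' → . L] }  — shift
  I1: { [L → ) .] }  — reduce
  I2: { [L' → L .] }  — accept
  I3: { [L → b . ) A] }  — shift
  I4: { [L → y .] }  — reduce
  I5: { [A → . y], [A → .], [L → b ) . A] }  — shift, reduce
  I6: { [L → b ) A .] }  — reduce
  I7: { [A → y .] }  — reduce

I5 contains reduce item [A → .] and shift item [A → . y] — shift-reduce conflict.

Answer: Yes — I5: [A → .] vs [A → . y]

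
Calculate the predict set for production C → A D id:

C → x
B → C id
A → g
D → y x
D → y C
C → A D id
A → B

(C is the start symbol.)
PREDICT(C → A D id) = (FIRST(RHS) \ {ε}) ∪ (FOLLOW(C) if ε ∈ FIRST(RHS), i.e. RHS ⇒* ε)
FIRST(A) = { 'g', 'x' }
FIRST(A D id) = { 'g', 'x' }
ε ∉ FIRST(A D id), so FOLLOW(C) is not added.
PREDICT(C → A D id) = { 'g', 'x' }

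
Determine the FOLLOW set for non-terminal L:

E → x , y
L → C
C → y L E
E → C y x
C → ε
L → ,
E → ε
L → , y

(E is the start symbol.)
In C → y L E: L is followed by E, add FIRST(E) \ {ε} = { 'x', 'y' }
  E is nullable, so also add FOLLOW(C)

The FOLLOW sets referred to above (computed the same way, to a fixed point):
  FOLLOW(C) = { 'x', 'y' }

Taking the union: FOLLOW(L) = { 'x', 'y' }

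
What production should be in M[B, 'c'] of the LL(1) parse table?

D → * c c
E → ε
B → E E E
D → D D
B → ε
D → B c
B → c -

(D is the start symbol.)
To find M[B, 'c'], we find productions for B where 'c' is in the predict set (PREDICT(N → α) = (FIRST(α) \ {ε}) ∪ (FOLLOW(N) if α ⇒* ε)).

Relevant sets:
  FIRST(E) = { ε }
  FOLLOW(B) = { 'c' }

B → E E E: PREDICT = { 'c' }
  'c' is in predict set, so this production goes in M[B, 'c']
B → ε: PREDICT = { 'c' }
  'c' is in predict set, so this production goes in M[B, 'c']
B → c -: PREDICT = { 'c' }
  'c' is in predict set, so this production goes in M[B, 'c']

M[B, 'c'] = B → E E E, B → ε, B → c -  (a multiply-defined cell — the grammar is not LL(1))

Answer: B → E E E, B → ε, B → c -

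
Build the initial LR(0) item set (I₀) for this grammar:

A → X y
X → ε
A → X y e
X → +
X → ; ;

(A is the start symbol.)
First, augment the grammar with A' → A
I₀ = CLOSURE({ [A' → . A] }):
  [A' → . A] has the dot before A: add [A → . X y], [A → . X y e]
  [A → . X y] has the dot before X: add [X → .], [X → . +], [X → . ; ;]
No further items can be added.

I₀ = { [A → . X y e], [A → . X y], [A' → . A], [X → . +], [X → . ; ;], [X → .] }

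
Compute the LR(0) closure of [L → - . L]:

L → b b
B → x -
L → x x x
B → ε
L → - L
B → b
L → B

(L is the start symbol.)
To compute CLOSURE, for each item [A → α.Bβ] where B is a non-terminal, add [B → .γ] for all productions B → γ; repeat for the newly added items until nothing changes.

Start with: [L → - . L]
  [L → - . L] has the dot before L: add [L → . b b], [L → . x x x], [L → . - L], [L → . B]
  [L → . B] has the dot before B: add [B → . x -], [B → .], [B → . b]
No further items can be added.

CLOSURE = { [B → . b], [B → . x -], [B → .], [L → - . L], [L → . - L], [L → . B], [L → . b b], [L → . x x x] }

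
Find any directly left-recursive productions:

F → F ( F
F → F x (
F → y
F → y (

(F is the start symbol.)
Direct left recursion occurs when N → N α for some non-terminal N (the right-hand side begins with the left-hand side itself).

F → F ( F: LEFT RECURSIVE (starts with F)
F → F x (: LEFT RECURSIVE (starts with F)
F → y: starts with y
F → y (: starts with y

The grammar has direct left recursion on: F.

Answer: Yes, F is left-recursive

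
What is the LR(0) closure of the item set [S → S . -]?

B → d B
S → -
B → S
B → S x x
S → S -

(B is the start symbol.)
{ [S → S . -] }

To compute CLOSURE, for each item [A → α.Bβ] where B is a non-terminal, add [B → .γ] for all productions B → γ; repeat for the newly added items until nothing changes.

Start with: [S → S . -]
The dot precedes the terminal '-', so nothing is added.

CLOSURE = { [S → S . -] }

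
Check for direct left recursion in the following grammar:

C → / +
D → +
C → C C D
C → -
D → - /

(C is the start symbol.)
C → / +: starts with '/'
D → +: starts with '+'
C → C C D: LEFT RECURSIVE (starts with C)
C → -: starts with '-'
D → - /: starts with '-'

The grammar has direct left recursion on: C.

Answer: Yes, C is left-recursive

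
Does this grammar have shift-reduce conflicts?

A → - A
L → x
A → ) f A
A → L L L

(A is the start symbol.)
No shift-reduce conflicts

Augment with A' → A and build the canonical LR(0) collection (I0 = CLOSURE({[A' → . A]}), then GOTO on every symbol after a dot until no new states appear). It has 11 states:
  I0: { [A → . ) f A], [A → . - A], [A → . L L L], [A' → . A], [L → . x] }  — shift
  I1: { [A → ) . f A] }  — shift
  I2: { [A → - . A], [A → . ) f A], [A → . - A], [A → . L L L], [L → . x] }  — shift
  I3: { [A' → A .] }  — accept
  I4: { [A → L . L L], [L → . x] }  — shift
  I5: { [L → x .] }  — reduce
  I6: { [A → L L . L], [L → . x] }  — shift
  I7: { [A → L L L .] }  — reduce
  I8: { [A → - A .] }  — reduce
  I9: { [A → ) f . A], [A → . ) f A], [A → . - A], [A → . L L L], [L → . x] }  — shift
  I10: { [A → ) f A .] }  — reduce

No state contains both a complete item and a shift item.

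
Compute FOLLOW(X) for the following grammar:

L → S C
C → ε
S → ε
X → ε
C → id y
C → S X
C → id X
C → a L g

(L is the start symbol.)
{ $, 'g' }

In C → S X: X is at the end, add FOLLOW(C)
In C → id X: X is at the end, add FOLLOW(C)

The FOLLOW sets referred to above (computed the same way, to a fixed point):
  FOLLOW(C) = { $, 'g' }

Taking the union: FOLLOW(X) = { $, 'g' }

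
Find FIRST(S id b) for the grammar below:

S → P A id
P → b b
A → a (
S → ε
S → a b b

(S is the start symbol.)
FIRST sets of the non-terminals involved (from the grammar, by fixed-point iteration):
  FIRST(S) = { 'a', 'b', ε }

To compute FIRST(S id b), process the symbols left to right:
Symbol S is a non-terminal. Add FIRST(S) \ {ε} = { 'a', 'b' }
S is nullable (ε ∈ FIRST(S)), continue to the next symbol.
Symbol id is a terminal. Add 'id' and stop.
FIRST(S id b) = { 'a', 'b', 'id' }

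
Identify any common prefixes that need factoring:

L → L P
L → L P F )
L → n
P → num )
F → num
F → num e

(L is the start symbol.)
Left-factoring is needed when two productions for the same non-terminal
share a common prefix on the right-hand side.

Productions for L:
  L → L P
  L → L P F )
  L → n
Productions for F:
  F → num
  F → num e

Found common prefix 'L P' in productions for L
Found common prefix 'num' in productions for F

Answer: Yes, L has productions with common prefix 'L P'; F has productions with common prefix 'num'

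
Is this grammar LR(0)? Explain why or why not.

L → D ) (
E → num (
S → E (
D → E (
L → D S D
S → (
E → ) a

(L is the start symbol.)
Augment with L' → L and build the canonical LR(0) collection (I0 = CLOSURE({[L' → . L]}), then GOTO on every symbol after a dot until no new states appear). It has 16 states:
  I0: { [D → . E (], [E → . ) a], [E → . num (], [L → . D ) (], [L → . D S D], [L' → . L] }  — shift
  I1: { [E → ) . a] }  — shift
  I2: { [E → . ) a], [E → . num (], [L → D . ) (], [L → D . S D], [S → . (], [S → . E (] }  — shift
  I3: { [D → E . (] }  — shift
  I4: { [L' → L .] }  — accept
  I5: { [E → num . (] }  — shift
  I6: { [E → num ( .] }  — reduce
  I7: { [D → E ( .] }  — reduce
  I8: { [S → ( .] }  — reduce
  I9: { [E → ) . a], [L → D ) . (] }  — shift
  I10: { [S → E . (] }  — shift
  I11: { [D → . E (], [E → . ) a], [E → . num (], [L → D S . D] }  — shift
  I12: { [L → D S D .] }  — reduce
  I13: { [S → E ( .] }  — reduce
  I14: { [L → D ) ( .] }  — reduce
  I15: { [E → ) a .] }  — reduce

Every state is either a pure shift/goto state or contains exactly one complete item and nothing to shift — no conflicts. The grammar is LR(0).

Answer: Yes, the grammar is LR(0)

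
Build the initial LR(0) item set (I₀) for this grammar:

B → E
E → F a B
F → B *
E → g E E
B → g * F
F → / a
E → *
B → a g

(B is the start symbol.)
{ [B → . E], [B → . a g], [B → . g * F], [B' → . B], [E → . *], [E → . F a B], [E → . g E E], [F → . / a], [F → . B *] }

First, augment the grammar with B' → B
I₀ = CLOSURE({ [B' → . B] }):
  [B' → . B] has the dot before B: add [B → . E], [B → . g * F], [B → . a g]
  [B → . E] has the dot before E: add [E → . F a B], [E → . g E E], [E → . *]
  [E → . F a B] has the dot before F: add [F → . B *], [F → . / a]
No further items can be added.

I₀ = { [B → . E], [B → . a g], [B → . g * F], [B' → . B], [E → . *], [E → . F a B], [E → . g E E], [F → . / a], [F → . B *] }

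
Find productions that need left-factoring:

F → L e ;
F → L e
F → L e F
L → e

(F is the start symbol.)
Yes, F has productions with common prefix 'L e'

Left-factoring is needed when two productions for the same non-terminal
share a common prefix on the right-hand side.

Productions for F:
  F → L e ;
  F → L e
  F → L e F

Found common prefix 'L e' in productions for F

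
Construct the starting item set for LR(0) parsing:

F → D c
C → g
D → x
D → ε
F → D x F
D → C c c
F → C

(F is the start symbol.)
First, augment the grammar with F' → F
I₀ = CLOSURE({ [F' → . F] }):
  [F' → . F] has the dot before F: add [F → . D c], [F → . D x F], [F → . C]
  [F → . D c] has the dot before D: add [D → . x], [D → .], [D → . C c c]
  [F → . C] has the dot before C: add [C → . g]
No further items can be added.

I₀ = { [C → . g], [D → . C c c], [D → . x], [D → .], [F → . C], [F → . D c], [F → . D x F], [F' → . F] }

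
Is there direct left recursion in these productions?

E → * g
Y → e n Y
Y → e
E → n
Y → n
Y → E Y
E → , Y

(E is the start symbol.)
Direct left recursion occurs when N → N α for some non-terminal N (the right-hand side begins with the left-hand side itself).

E → * g: starts with '*'
Y → e n Y: starts with e
Y → e: starts with e
E → n: starts with n
Y → n: starts with n
Y → E Y: starts with E
E → , Y: starts with ','

No direct left recursion found.

Answer: No direct left recursion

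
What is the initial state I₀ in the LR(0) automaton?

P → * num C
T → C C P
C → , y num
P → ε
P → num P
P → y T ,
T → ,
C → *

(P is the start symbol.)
First, augment the grammar with P' → P
I₀ = CLOSURE({ [P' → . P] }):
  [P' → . P] has the dot before P: add [P → . * num C], [P → .], [P → . num P], [P → . y T ,]
No further items can be added.

I₀ = { [P → . * num C], [P → . num P], [P → . y T ,], [P → .], [P' → . P] }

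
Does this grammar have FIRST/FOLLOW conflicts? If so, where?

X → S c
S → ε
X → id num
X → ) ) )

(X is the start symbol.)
A FIRST/FOLLOW conflict occurs when a non-terminal N has a nullable alternative N → β (β ⇒* ε) and another alternative N → α with FIRST(α) ∩ FOLLOW(N) ≠ ∅: on such a lookahead the parser cannot decide between expanding α and letting N vanish via β.

Nullable non-terminals: S.
S has a nullable alternative but only one production, so nothing to check.

X has no nullable alternative, so no FIRST/FOLLOW check is needed there.

No FIRST/FOLLOW conflicts found.

Answer: No FIRST/FOLLOW conflicts.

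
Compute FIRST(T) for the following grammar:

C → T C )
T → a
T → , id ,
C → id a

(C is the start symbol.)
From T → a:
  - a is a terminal: add 'a' and stop
From T → , id ,:
  - ',' is a terminal: add ',' and stop

Collecting: FIRST(T) = { ',', 'a' }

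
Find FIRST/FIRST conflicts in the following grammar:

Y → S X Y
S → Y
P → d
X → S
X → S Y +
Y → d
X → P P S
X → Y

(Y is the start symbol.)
A FIRST/FIRST conflict occurs when two productions N → α and N → β for the same non-terminal have FIRST(α) ∩ FIRST(β) ≠ ∅ (with ε ∈ FIRST of a nullable right-hand side, so two nullable alternatives also conflict).

FIRST sets of the non-terminals at (or reachable through a nullable prefix from) the front of some alternative:
  FIRST(S) = { 'd' }
  FIRST(P) = { 'd' }
  FIRST(Y) = { 'd' }

Productions for Y:
  Y → S X Y: FIRST = { 'd' }
  Y → d: FIRST = { 'd' }
Productions for X:
  X → S: FIRST = { 'd' }
  X → S Y +: FIRST = { 'd' }
  X → P P S: FIRST = { 'd' }
  X → Y: FIRST = { 'd' }
S, P have only one production, so no FIRST/FIRST conflict is possible there.

Conflict for Y: Y → S X Y and Y → d
  Overlap: { 'd' }
Conflict for X: X → S and X → S Y +
  Overlap: { 'd' }
Conflict for X: X → S and X → P P S
  Overlap: { 'd' }
Conflict for X: X → S and X → Y
  Overlap: { 'd' }
Conflict for X: X → S Y + and X → P P S
  Overlap: { 'd' }
Conflict for X: X → S Y + and X → Y
  Overlap: { 'd' }
Conflict for X: X → P P S and X → Y
  Overlap: { 'd' }

Answer: Yes. Y → S X Y / Y → d on { 'd' }; X → S / X → S Y '+' on { 'd' }; X → S / X → P P S on { 'd' }; X → S / X → Y on { 'd' }; X → S Y '+' / X → P P S on { 'd' }; X → S Y '+' / X → Y on { 'd' }; X → P P S / X → Y on { 'd' }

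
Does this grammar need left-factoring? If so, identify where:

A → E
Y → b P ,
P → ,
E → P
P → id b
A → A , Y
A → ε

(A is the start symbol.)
No, left-factoring is not needed

Left-factoring is needed when two productions for the same non-terminal
share a common prefix on the right-hand side.

Productions for A:
  A → E
  A → A , Y
  A → ε
Productions for P:
  P → ,
  P → id b

No common prefixes found.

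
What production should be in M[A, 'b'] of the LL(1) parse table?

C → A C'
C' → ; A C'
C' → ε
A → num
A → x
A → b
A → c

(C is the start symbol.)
To find M[A, 'b'], we find productions for A where 'b' is in the predict set (PREDICT(N → α) = (FIRST(α) \ {ε}) ∪ (FOLLOW(N) if α ⇒* ε)).

A → num: PREDICT = { 'num' }
A → x: PREDICT = { 'x' }
A → b: PREDICT = { 'b' }
  'b' is in predict set, so this production goes in M[A, 'b']
A → c: PREDICT = { 'c' }

M[A, 'b'] = A → b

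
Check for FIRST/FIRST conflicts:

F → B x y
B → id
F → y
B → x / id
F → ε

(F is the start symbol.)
A FIRST/FIRST conflict occurs when two productions N → α and N → β for the same non-terminal have FIRST(α) ∩ FIRST(β) ≠ ∅ (with ε ∈ FIRST of a nullable right-hand side, so two nullable alternatives also conflict).

FIRST sets of the non-terminals at (or reachable through a nullable prefix from) the front of some alternative:
  FIRST(B) = { 'id', 'x' }

Productions for F:
  F → B x y: FIRST = { 'id', 'x' }
  F → y: FIRST = { 'y' }
  F → ε: FIRST = { ε }
Productions for B:
  B → id: FIRST = { 'id' }
  B → x / id: FIRST = { 'x' }

All alternatives of each non-terminal have pairwise disjoint FIRST sets.

Answer: No FIRST/FIRST conflicts.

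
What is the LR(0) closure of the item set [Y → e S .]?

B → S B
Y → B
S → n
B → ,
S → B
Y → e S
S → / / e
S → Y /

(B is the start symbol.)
Start with: [Y → e S .]
The dot is at the end, so nothing is added.

CLOSURE = { [Y → e S .] }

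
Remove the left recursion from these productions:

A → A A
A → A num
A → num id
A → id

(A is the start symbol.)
A → num id A'
A → id A'
A' → A A'
A' → num A'
A' → ε

A is directly left-recursive. The standard transformation for
  A → A α₁ | ... | A α_m | β₁ | ... | β_n
is
  A  → β₁ A' | ... | β_n A'
  A' → α₁ A' | ... | α_m A' | ε

A → num id becomes A → num id A'
A → id becomes A → id A'
A → A A becomes A' → A A'
A → A num becomes A' → num A'
Add A' → ε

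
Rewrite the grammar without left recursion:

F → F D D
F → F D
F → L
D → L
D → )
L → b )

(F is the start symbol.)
F is directly left-recursive. The standard transformation for
  A → A α₁ | ... | A α_m | β₁ | ... | β_n
is
  A  → β₁ A' | ... | β_n A'
  A' → α₁ A' | ... | α_m A' | ε

F → L becomes F → L F'
F → F D D becomes F' → D D F'
F → F D becomes F' → D F'
Add F' → ε

Productions for other non-terminals are unchanged:
  D → L
  D → )
  L → b )

Resulting grammar:
F → L F'
F' → D D F'
F' → D F'
F' → ε
D → L
D → )
L → b )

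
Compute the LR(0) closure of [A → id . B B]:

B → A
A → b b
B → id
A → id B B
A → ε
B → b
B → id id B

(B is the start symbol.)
Start with: [A → id . B B]
  [A → id . B B] has the dot before B: add [B → . A], [B → . id], [B → . b], [B → . id id B]
  [B → . A] has the dot before A: add [A → . b b], [A → . id B B], [A → .]
No further items can be added.

CLOSURE = { [A → . b b], [A → . id B B], [A → .], [A → id . B B], [B → . A], [B → . b], [B → . id id B], [B → . id] }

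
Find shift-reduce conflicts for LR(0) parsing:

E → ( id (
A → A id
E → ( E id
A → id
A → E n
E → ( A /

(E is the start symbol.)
Yes — I5: [A → id .] vs [E → ( id . (]

A shift-reduce conflict occurs when an LR(0) state has both:
  - a complete (reduce) item [A → α .] (dot at the end), and
  - a shift item [B → β . c γ] (dot before a terminal).

Augment with E' → E and build the canonical LR(0) collection (I0 = CLOSURE({[E' → . E]}), then GOTO on every symbol after a dot until no new states appear). It has 11 states:
  I0: { [E → . ( A /], [E → . ( E id], [E → . ( id (], [E' → . E] }  — shift
  I1: { [A → . A id], [A → . E n], [A → . id], [E → ( . A /], [E → ( . E id], [E → ( . id (], [E → . ( A /], [E → . ( E id], [E → . ( id (] }  — shift
  I2: { [E' → E .] }  — accept
  I3: { [A → A . id], [E → ( A . /] }  — shift
  I4: { [A → E . n], [E → ( E . id] }  — shift
  I5: { [A → id .], [E → ( id . (] }  — shift, reduce
  I6: { [E → ( id ( .] }  — reduce
  I7: { [E → ( E id .] }  — reduce
  I8: { [A → E n .] }  — reduce
  I9: { [E → ( A / .] }  — reduce
  I10: { [A → A id .] }  — reduce

I5 contains reduce item [A → id .] and shift item [E → ( id . (] — shift-reduce conflict.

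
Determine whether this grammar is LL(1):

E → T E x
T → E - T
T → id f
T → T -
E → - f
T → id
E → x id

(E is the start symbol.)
Relevant sets:
  FIRST(T) = { '-', 'id', 'x' }
  FIRST(E) = { '-', 'id', 'x' }

For E:
  PREDICT(E → T E x) = { '-', 'id', 'x' }
  PREDICT(E → '-' f) = { '-' }
  PREDICT(E → x id) = { 'x' }
For T:
  PREDICT(T → E '-' T) = { '-', 'id', 'x' }
  PREDICT(T → id f) = { 'id' }
  PREDICT(T → T '-') = { '-', 'id', 'x' }
  PREDICT(T → id) = { 'id' }

Conflict found: Predict set conflict for E: { '-' }
The grammar is NOT LL(1).

Answer: No. Predict set conflict for E: { '-' }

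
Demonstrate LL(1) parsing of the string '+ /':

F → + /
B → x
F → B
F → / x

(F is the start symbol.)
LL(1) parsing maintains a stack (initially the start symbol over $) and the input. At each step: if the stack top is a terminal, match it against the current input token; if it is a non-terminal N, replace it with the RHS of M[N, lookahead] (the unique production whose predict set contains the lookahead).

Stack is shown with the top on the left.

Stack  Input  Action
--------------------
F $    + / $  output F → + /
+ / $  + / $  match '+'
/ $    / $    match '/'
$      $      accept

The string is accepted.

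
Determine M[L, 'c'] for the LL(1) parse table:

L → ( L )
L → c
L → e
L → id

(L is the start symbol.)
To find M[L, 'c'], we find productions for L where 'c' is in the predict set (PREDICT(N → α) = (FIRST(α) \ {ε}) ∪ (FOLLOW(N) if α ⇒* ε)).

L → ( L ): PREDICT = { '(' }
L → c: PREDICT = { 'c' }
  'c' is in predict set, so this production goes in M[L, 'c']
L → e: PREDICT = { 'e' }
L → id: PREDICT = { 'id' }

M[L, 'c'] = L → c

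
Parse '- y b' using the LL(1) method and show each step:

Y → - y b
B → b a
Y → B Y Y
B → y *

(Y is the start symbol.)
LL(1) parsing maintains a stack (initially the start symbol over $) and the input. At each step: if the stack top is a terminal, match it against the current input token; if it is a non-terminal N, replace it with the RHS of M[N, lookahead] (the unique production whose predict set contains the lookahead).

Stack is shown with the top on the left.

Stack    Input    Action
------------------------
Y $      - y b $  output Y → - y b
- y b $  - y b $  match '-'
y b $    y b $    match 'y'
b $      b $      match 'b'
$        $        accept

The string is accepted.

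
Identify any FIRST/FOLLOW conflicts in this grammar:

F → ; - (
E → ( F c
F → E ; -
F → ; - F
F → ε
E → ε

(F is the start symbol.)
Nullable non-terminals: E, F.
FIRST sets used below: FIRST(E) = { '(', ε }

E: nullable alternative(s) E → ε; FOLLOW(E) = { ';' }
  E → ( F c: FIRST \ {ε} = { '(' } — disjoint from FOLLOW(E)
  E → ε: FIRST \ {ε} = { } — this is the only nullable alternative, skip

F: nullable alternative(s) F → ε; FOLLOW(F) = { $, 'c' }
  F → ; - (: FIRST \ {ε} = { ';' } — disjoint from FOLLOW(F)
  F → E ; -: FIRST \ {ε} = { '(', ';' } — disjoint from FOLLOW(F)
  F → ; - F: FIRST \ {ε} = { ';' } — disjoint from FOLLOW(F)
  F → ε: FIRST \ {ε} = { } — this is the only nullable alternative, skip

No FIRST/FOLLOW conflicts found.

Answer: No FIRST/FOLLOW conflicts.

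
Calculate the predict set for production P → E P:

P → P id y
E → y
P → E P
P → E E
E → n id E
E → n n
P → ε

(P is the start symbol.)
{ 'n', 'y' }

PREDICT(P → E P) = (FIRST(RHS) \ {ε}) ∪ (FOLLOW(P) if ε ∈ FIRST(RHS), i.e. RHS ⇒* ε)
FIRST(E) = { 'n', 'y' }
FIRST(E P) = { 'n', 'y' }
ε ∉ FIRST(E P), so FOLLOW(P) is not added.
PREDICT(P → E P) = { 'n', 'y' }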